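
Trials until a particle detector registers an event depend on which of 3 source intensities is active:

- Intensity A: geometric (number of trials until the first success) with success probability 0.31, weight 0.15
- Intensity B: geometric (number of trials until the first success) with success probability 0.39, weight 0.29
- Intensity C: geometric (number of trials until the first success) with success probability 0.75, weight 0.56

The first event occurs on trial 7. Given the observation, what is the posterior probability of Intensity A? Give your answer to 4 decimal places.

0.4584

P(component k | x) = w_k·f_k(x) / marginal(x), where marginal(x) = Σ_j w_j·f_j(x).
Evaluate each component's likelihood at the observed value:
  L_A = 0.0334546
  L_B = 0.0200929
  L_C = 0.000183105
Weight by the priors:
  w_A·L_A = 0.15 × 0.0334546 = 0.00501819
  w_B·L_B = 0.29 × 0.0200929 = 0.00582695
  w_C·L_C = 0.56 × 0.000183105 = 0.000102539
Normaliser: 0.00501819 + 0.00582695 + 0.000102539 = 0.0109477
Responsibility of Intensity A: 0.00501819 / 0.0109477 ≈ 0.4584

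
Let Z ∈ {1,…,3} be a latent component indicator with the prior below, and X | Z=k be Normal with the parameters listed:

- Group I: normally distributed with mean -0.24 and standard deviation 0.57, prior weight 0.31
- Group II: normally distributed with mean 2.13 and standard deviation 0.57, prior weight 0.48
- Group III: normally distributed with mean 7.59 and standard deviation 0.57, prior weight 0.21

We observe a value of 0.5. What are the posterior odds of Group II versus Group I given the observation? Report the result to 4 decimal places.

Only the two components matter; the odds are (π_i f_i(x)) / (π_j f_j(x)).
Evaluate each component's likelihood at the observed value:
  f_I = 0.301333
  f_II = 0.0117299
  f_III = 1.77133e-34
Odds = (0.48/0.31) × (0.0117299/0.301333) = 1.54839 × 0.0389267 ≈ 0.0603

0.0603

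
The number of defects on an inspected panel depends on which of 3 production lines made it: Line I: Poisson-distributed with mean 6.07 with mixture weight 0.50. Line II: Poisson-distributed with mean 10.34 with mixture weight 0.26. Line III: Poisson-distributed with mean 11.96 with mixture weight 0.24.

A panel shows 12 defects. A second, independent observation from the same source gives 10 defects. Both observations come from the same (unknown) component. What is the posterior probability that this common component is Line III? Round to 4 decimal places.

Apply Bayes' rule: the posterior for each component is proportional to its prior times its likelihood at x.
Since both observations come from the same component, the likelihood for component k is f_k(x₁)·f_k(x₂).
  L_I = [e^(−6.07)·6.07^12/12! = 0.0120715] × [0.043247] = 0.000522055
  L_II = [e^(−10.34)·10.34^12/12! = 0.100764] × [0.124405] = 0.0125355
  L_III = [e^(−11.96)·11.96^12/12! = 0.11436] × [0.105533] = 0.0120687
Prior × likelihood for each component:
  w_I·L_I = 0.50 × 0.000522055 = 0.000261027
  w_II·L_II = 0.26 × 0.0125355 = 0.00325923
  w_III·L_III = 0.24 × 0.0120687 = 0.0028965
Sum: 0.000261027 + 0.00325923 + 0.0028965 = 0.00641676
So the posterior for Line III is 0.0028965 / 0.00641676 ≈ 0.4514.

0.4514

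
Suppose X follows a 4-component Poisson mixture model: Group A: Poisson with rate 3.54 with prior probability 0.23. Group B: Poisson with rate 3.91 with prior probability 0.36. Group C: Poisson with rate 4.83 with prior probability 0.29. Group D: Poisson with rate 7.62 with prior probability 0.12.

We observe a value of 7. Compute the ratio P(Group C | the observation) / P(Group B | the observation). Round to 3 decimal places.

1.409

Only the two components matter; the odds are (π_i f_i(x)) / (π_j f_j(x)).
Poisson probabilities:
  f_A = e^(−3.54)·3.54^7/7! = 0.0401042
  f_B = e^(−3.91)·3.91^7/7! = 0.055554
  f_C = e^(−4.83)·4.83^7/7! = 0.0971756
  f_D = e^(−7.62)·7.62^7/7! = 0.145188
0.0281809 / 0.0199994 ≈ 1.409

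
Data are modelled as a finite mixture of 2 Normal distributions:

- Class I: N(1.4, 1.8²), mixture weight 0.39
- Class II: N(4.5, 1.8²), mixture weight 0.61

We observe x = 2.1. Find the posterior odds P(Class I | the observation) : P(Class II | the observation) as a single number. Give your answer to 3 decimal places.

The posterior odds equal the prior odds times the likelihood ratio: (w_i/w_j)·(f_i(x)/f_j(x)).
Evaluate each component's likelihood at the observed value:
  f_I = (1/(1.8·√(2π)))·exp(−(2.1−1.4)²/(2·1.8²)) = 0.221635·exp(-0.07562) = 0.205493
  f_II = (1/(1.8·√(2π)))·exp(−(2.1−4.5)²/(2·1.8²)) = 0.221635·exp(-0.88889) = 0.0911167
Posterior odds = (w_I·f_I) / (w_II·f_II) = (0.39·0.205493) / (0.61·0.0911167) = 0.0801423 / 0.0555812 ≈ 1.442

1.442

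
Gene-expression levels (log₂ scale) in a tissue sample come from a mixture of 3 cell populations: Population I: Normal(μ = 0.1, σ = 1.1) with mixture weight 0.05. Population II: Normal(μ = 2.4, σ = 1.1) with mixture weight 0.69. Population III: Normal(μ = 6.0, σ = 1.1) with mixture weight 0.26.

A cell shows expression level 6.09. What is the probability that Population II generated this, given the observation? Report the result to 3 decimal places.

0.009

P(component k | x) = w_k·f_k(x) / marginal(x), where marginal(x) = Σ_j w_j·f_j(x).
Component likelihoods at x = 6.09:
  p_I = (1/(1.1·√(2π)))·exp(−(6.09−0.1)²/(2·1.1²)) = 0.362675·exp(-14.82649) = 1.31964e-07
  p_II = (1/(1.1·√(2π)))·exp(−(6.09−2.4)²/(2·1.1²)) = 0.362675·exp(-5.62649) = 0.00130607
  p_III = (1/(1.1·√(2π)))·exp(−(6.09−6.0)²/(2·1.1²)) = 0.362675·exp(-0.00335) = 0.361463
Prior × likelihood for each component:
  w_I·p_I = 0.05 × 1.31964e-07 = 6.5982e-09
  w_II·p_II = 0.69 × 0.00130607 = 0.000901185
  w_III·p_III = 0.26 × 0.361463 = 0.0939804
Normaliser: 6.5982e-09 + 0.000901185 + 0.0939804 = 0.0948816
P(Population II | data) ≈ 0.009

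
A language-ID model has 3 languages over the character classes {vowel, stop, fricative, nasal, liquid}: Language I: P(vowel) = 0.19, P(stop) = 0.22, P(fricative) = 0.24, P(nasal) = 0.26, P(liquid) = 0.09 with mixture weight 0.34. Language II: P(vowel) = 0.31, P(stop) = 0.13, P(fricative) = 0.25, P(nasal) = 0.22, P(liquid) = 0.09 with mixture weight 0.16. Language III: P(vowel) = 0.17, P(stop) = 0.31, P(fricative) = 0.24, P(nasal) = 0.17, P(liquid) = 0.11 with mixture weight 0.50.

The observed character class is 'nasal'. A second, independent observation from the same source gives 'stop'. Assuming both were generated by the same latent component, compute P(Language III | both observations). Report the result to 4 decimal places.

0.5231

By Bayes' theorem, P(k | x) = P(Z=k) f_k(x) / Σ_j P(Z=j) f_j(x).
Since both observations come from the same component, the likelihood for component k is f_k(x₁)·f_k(x₂).
  p_I = [P(nasal | comp) = 0.26] × [0.22] = 0.0572
  p_II = [P(nasal | comp) = 0.22] × [0.13] = 0.0286
  p_III = [P(nasal | comp) = 0.17] × [0.31] = 0.0527
Multiply by the mixture weights:
  P(Z=I)·p_I = 0.34 × 0.0572 = 0.019448
  P(Z=II)·p_II = 0.16 × 0.0286 = 0.004576
  P(Z=III)·p_III = 0.50 × 0.0527 = 0.02635
Evidence: 0.019448 + 0.004576 + 0.02635 = 0.050374
P(Language III | data) ≈ 0.5231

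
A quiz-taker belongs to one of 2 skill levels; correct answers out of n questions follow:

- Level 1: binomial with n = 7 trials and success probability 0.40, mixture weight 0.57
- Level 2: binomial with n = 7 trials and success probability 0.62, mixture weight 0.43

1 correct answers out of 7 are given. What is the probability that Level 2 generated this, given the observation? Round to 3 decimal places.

0.070

By Bayes' theorem, P(k | x) = π_k f_k(x) / Σ_j π_j f_j(x).
Evaluate each component's likelihood at the observed value:
  f_1 = 0.130637
  f_2 = 0.0130675
Unnormalised posteriors:
  π_1·f_1 = 0.57 × 0.130637 = 0.074463
  π_2·f_2 = 0.43 × 0.0130675 = 0.00561901
Denominator: 0.074463 + 0.00561901 = 0.080082
P(Level 2 | x) ≈ 0.070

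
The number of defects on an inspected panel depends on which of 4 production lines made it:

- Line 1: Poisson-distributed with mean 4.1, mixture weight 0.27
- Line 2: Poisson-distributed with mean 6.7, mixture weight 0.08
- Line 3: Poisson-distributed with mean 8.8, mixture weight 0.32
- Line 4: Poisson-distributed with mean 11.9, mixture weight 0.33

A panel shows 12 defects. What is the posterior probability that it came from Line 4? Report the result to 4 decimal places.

0.6151

Apply Bayes' rule: the posterior for each component is proportional to its prior times its likelihood at x.
Evaluate each component's likelihood at the observed value:
  f_1 = e^(−4.1)·4.1^12/12! = 0.00078066
  f_2 = e^(−6.7)·6.7^12/12! = 0.0210275
  f_3 = e^(−8.8)·8.8^12/12! = 0.0678678
  f_4 = e^(−11.9)·11.9^12/12! = 0.11432
Prior × likelihood for each component:
  π_1·f_1 = 0.27 × 0.00078066 = 0.000210778
  π_2·f_2 = 0.08 × 0.0210275 = 0.0016822
  π_3·f_3 = 0.32 × 0.0678678 = 0.0217177
  π_4·f_4 = 0.33 × 0.11432 = 0.0377256
Evidence: 0.000210778 + 0.0016822 + 0.0217177 + 0.0377256 = 0.0613363
P(Line 4 | the observation) = 0.0377256 / 0.0613363 ≈ 0.6151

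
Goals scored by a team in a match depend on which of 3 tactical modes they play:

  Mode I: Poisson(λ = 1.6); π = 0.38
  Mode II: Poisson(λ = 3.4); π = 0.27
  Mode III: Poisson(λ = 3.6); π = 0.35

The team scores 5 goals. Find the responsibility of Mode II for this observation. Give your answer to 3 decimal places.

0.383

Posterior ∝ prior × likelihood, so P(k | x) ∝ P(Z=k) f_k(x); normalise over all components.
Component likelihoods at x = 5 goals:
  f_I = e^(−1.6)·1.6^5/5! = 0.017642
  f_II = e^(−3.4)·3.4^5/5! = 0.126361
  f_III = e^(−3.6)·3.6^5/5! = 0.13768
Prior × likelihood for each component:
  P(Z=I)·f_I = 0.38 × 0.017642 = 0.00670396
  P(Z=II)·f_II = 0.27 × 0.126361 = 0.0341174
  P(Z=III)·f_III = 0.35 × 0.13768 = 0.048188
Normaliser: 0.00670396 + 0.0341174 + 0.048188 = 0.0890094
Responsibility of Mode II: 0.0341174 / 0.0890094 ≈ 0.383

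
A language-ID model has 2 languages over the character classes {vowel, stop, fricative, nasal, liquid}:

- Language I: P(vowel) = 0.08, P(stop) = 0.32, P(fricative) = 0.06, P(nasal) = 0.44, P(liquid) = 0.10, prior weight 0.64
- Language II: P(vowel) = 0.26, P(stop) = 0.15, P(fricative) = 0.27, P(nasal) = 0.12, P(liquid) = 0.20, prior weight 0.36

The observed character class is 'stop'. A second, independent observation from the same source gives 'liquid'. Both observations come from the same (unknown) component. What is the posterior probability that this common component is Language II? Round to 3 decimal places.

0.345

Apply Bayes' rule: the posterior for each component is proportional to its prior times its likelihood at x.
Since both observations come from the same component, the likelihood for component k is f_k(x₁)·f_k(x₂).
  f_I = [P(stop | comp) = 0.32] × [0.1] = 0.032
  f_II = [P(stop | comp) = 0.15] × [0.2] = 0.03
Unnormalised posteriors:
  π_I·f_I = 0.64 × 0.032 = 0.02048
  π_II·f_II = 0.36 × 0.03 = 0.0108
Denominator: 0.02048 + 0.0108 = 0.03128
P(Language II | data) = 0.0108 / 0.03128 ≈ 0.345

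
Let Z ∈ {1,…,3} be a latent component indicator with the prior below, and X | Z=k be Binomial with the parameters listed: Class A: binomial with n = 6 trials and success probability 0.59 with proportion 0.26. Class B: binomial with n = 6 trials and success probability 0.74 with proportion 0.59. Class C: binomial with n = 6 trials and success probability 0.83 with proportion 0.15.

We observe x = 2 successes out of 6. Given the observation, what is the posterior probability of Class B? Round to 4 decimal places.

0.3583

Apply Bayes' rule: the posterior for each component is proportional to its prior times its likelihood at x.
Binomial probabilities:
  L_A = C(6,2)·0.59^2·0.41^4 = 15·0.3481·0.0282576 = 0.147547
  L_B = C(6,2)·0.74^2·0.26^4 = 15·0.5476·0.00456976 = 0.037536
  L_C = C(6,2)·0.83^2·0.17^4 = 15·0.6889·0.00083521 = 0.00863064
Multiply by the mixture weights:
  P(Z=A)·L_A = 0.26 × 0.147547 = 0.0383622
  P(Z=B)·L_B = 0.59 × 0.037536 = 0.0221462
  P(Z=C)·L_C = 0.15 × 0.00863064 = 0.0012946
Marginal: 0.0383622 + 0.0221462 + 0.0012946 = 0.0618031
So the posterior for Class B is 0.0221462 / 0.0618031 ≈ 0.3583.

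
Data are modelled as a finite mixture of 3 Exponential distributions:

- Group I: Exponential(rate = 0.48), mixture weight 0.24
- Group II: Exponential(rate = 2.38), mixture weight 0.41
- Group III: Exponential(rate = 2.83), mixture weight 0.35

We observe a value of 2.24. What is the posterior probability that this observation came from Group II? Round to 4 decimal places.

0.1031

By Bayes' theorem, P(k | x) = π_k f_k(x) / Σ_j π_j f_j(x).
Component likelihoods at x = 2.24:
  p_I = 0.48·e^(−0.48·2.24) = 0.48·e^(−1.0752) = 0.16379
  p_II = 2.38·e^(−2.38·2.24) = 2.38·e^(−5.3312) = 0.0115151
  p_III = 2.83·e^(−2.83·2.24) = 2.83·e^(−6.3392) = 0.00499697
Weight by the priors:
  π_I·p_I = 0.24 × 0.16379 = 0.0393096
  π_II·p_II = 0.41 × 0.0115151 = 0.00472117
  π_III·p_III = 0.35 × 0.00499697 = 0.00174894
Denominator: 0.0393096 + 0.00472117 + 0.00174894 = 0.0457798
So the posterior for Group II is 0.00472117 / 0.0457798 ≈ 0.1031.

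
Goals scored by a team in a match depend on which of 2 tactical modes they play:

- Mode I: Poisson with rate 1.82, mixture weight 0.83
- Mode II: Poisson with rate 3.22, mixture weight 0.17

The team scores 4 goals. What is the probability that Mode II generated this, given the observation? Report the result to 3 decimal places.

Apply Bayes' rule: the posterior for each component is proportional to its prior times its likelihood at x.
Evaluate each component's likelihood at the observed value:
  f_I = 0.0740727
  f_II = 0.178972
Prior × likelihood for each component:
  π_I·f_I = 0.83 × 0.0740727 = 0.0614804
  π_II·f_II = 0.17 × 0.178972 = 0.0304252
Marginal: 0.0614804 + 0.0304252 = 0.0919055
So the posterior for Mode II is 0.0304252 / 0.0919055 ≈ 0.331.

0.331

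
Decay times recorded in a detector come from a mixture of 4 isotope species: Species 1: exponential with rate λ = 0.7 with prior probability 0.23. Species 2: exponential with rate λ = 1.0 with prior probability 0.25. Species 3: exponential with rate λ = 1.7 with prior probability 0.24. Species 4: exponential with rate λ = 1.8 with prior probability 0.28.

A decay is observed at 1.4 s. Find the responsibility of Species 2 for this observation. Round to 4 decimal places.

0.3077

P(component k | x) = π_k·f_k(x) / marginal(x), where marginal(x) = Σ_j π_j·f_j(x).
Evaluate each component's likelihood at the observed value:
  L_1 = 0.262718
  L_2 = 0.246597
  L_3 = 0.157336
  L_4 = 0.144827
Weight by the priors:
  π_1·L_1 = 0.23 × 0.262718 = 0.0604251
  π_2·L_2 = 0.25 × 0.246597 = 0.0616492
  π_3·L_3 = 0.24 × 0.157336 = 0.0377606
  π_4·L_4 = 0.28 × 0.144827 = 0.0405516
Evidence: 0.0604251 + 0.0616492 + 0.0377606 + 0.0405516 = 0.200387
P(Species 2 | x) ≈ 0.3077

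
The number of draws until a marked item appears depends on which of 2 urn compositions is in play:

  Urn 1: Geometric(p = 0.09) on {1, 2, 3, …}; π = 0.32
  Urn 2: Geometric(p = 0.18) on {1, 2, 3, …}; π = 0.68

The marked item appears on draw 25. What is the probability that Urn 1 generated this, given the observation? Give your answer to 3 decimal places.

Apply Bayes' rule: the posterior for each component is proportional to its prior times its likelihood at x.
Geometric probabilities:
  L_1 = 0.09·(1−0.09)^24 = 0.09·0.10399 = 0.00935914
  L_2 = 0.18·(1−0.18)^24 = 0.18·0.00854147 = 0.00153746
Unnormalised posteriors:
  P(Z=1)·L_1 = 0.32 × 0.00935914 = 0.00299492
  P(Z=2)·L_2 = 0.68 × 0.00153746 = 0.00104548
Normaliser: 0.00299492 + 0.00104548 = 0.0040404
Responsibility of Urn 1: 0.00299492 / 0.0040404 ≈ 0.741

0.741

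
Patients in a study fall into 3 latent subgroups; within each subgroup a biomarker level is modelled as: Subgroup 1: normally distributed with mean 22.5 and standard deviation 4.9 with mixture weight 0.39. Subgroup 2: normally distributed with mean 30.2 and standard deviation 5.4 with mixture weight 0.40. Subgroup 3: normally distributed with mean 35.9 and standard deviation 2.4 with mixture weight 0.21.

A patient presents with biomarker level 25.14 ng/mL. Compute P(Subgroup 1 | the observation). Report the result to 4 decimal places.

0.5904

The responsibility of component k is P(Z=k) f_k(x) divided by Σ_j P(Z=j) f_j(x).
Evaluate each component's likelihood at the observed value:
  p_1 = (1/(4.9·√(2π)))·exp(−(25.14−22.5)²/(2·4.9²)) = 0.081417·exp(-0.14514) = 0.0704175
  p_2 = (1/(5.4·√(2π)))·exp(−(25.14−30.2)²/(2·5.4²)) = 0.073878·exp(-0.43902) = 0.0476269
  p_3 = (1/(2.4·√(2π)))·exp(−(25.14−35.9)²/(2·2.4²)) = 0.166226·exp(-10.05014) = 7.1776e-06
Prior × likelihood for each component:
  P(Z=1)·p_1 = 0.39 × 0.0704175 = 0.0274628
  P(Z=2)·p_2 = 0.40 × 0.0476269 = 0.0190508
  P(Z=3)·p_3 = 0.21 × 7.1776e-06 = 1.50729e-06
Normaliser: 0.0274628 + 0.0190508 + 1.50729e-06 = 0.0465151
P(Subgroup 1 | 25.14 ng/mL) ≈ 0.5904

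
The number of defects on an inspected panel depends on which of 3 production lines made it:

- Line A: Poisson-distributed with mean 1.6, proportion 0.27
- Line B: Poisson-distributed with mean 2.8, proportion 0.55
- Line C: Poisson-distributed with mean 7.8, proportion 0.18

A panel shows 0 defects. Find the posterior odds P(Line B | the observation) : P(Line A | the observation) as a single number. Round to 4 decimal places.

0.6135

Since P(k|x) ∝ π_k f_k(x), the posterior odds are π_i f_i(x) / (π_j f_j(x)).
Component likelihoods at x = 0 defects:
  p_A = e^(−1.6)·1.6^0/0! = 0.201897
  p_B = e^(−2.8)·2.8^0/0! = 0.0608101
  p_C = e^(−7.8)·7.8^0/0! = 0.000409735
0.0334455 / 0.0545121 ≈ 0.6135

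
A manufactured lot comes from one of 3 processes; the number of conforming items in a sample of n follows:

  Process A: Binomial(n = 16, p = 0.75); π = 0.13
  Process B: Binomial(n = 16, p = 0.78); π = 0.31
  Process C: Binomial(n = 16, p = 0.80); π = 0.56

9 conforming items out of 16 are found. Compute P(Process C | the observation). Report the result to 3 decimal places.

0.404

Apply Bayes' rule: the posterior for each component is proportional to its prior times its likelihood at x.
Binomial probabilities:
  p_A = 0.0524273
  p_B = 0.0304955
  p_C = 0.0196538
Unnormalised posteriors:
  P(Z=A)·p_A = 0.13 × 0.0524273 = 0.00681555
  P(Z=B)·p_B = 0.31 × 0.0304955 = 0.00945361
  P(Z=C)·p_C = 0.56 × 0.0196538 = 0.0110061
Normaliser: 0.00681555 + 0.00945361 + 0.0110061 = 0.0272753
Responsibility of Process C: 0.0110061 / 0.0272753 ≈ 0.404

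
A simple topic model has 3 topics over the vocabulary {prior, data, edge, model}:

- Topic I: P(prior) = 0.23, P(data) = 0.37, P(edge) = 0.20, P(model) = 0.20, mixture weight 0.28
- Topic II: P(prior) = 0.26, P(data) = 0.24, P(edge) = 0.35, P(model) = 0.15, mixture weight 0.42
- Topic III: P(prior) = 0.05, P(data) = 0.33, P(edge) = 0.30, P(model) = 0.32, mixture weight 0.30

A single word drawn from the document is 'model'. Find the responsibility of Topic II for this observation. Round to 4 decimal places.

0.2930

Apply Bayes' rule: the posterior for each component is proportional to its prior times its likelihood at x.
Categorical probabilities:
  L_I = 0.2
  L_II = 0.15
  L_III = 0.32
Weight by the priors:
  P(Z=I)·L_I = 0.28 × 0.2 = 0.056
  P(Z=II)·L_II = 0.42 × 0.15 = 0.063
  P(Z=III)·L_III = 0.30 × 0.32 = 0.096
Marginal: 0.056 + 0.063 + 0.096 = 0.215
P(Topic II | 'model') ≈ 0.2930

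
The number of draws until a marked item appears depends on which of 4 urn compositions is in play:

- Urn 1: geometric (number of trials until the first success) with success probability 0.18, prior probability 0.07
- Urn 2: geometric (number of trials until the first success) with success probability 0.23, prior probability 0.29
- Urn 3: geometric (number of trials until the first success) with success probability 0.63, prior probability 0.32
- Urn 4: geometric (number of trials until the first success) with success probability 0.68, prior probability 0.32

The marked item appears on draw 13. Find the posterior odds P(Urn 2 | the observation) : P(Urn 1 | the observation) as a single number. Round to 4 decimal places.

2.4882

Only the two components matter; the odds are (P(Z=i) f_i(x)) / (P(Z=j) f_j(x)).
Component likelihoods at x = 13:
  L_1 = 0.18·(1−0.18)^12 = 0.18·0.0924201 = 0.0166356
  L_2 = 0.23·(1−0.23)^12 = 0.23·0.0434399 = 0.00999117
  L_3 = 0.63·(1−0.63)^12 = 0.63·6.58295e-06 = 4.14726e-06
  L_4 = 0.68·(1−0.68)^12 = 0.68·1.15292e-06 = 7.83987e-07
0.00289744 / 0.00116449 ≈ 2.4882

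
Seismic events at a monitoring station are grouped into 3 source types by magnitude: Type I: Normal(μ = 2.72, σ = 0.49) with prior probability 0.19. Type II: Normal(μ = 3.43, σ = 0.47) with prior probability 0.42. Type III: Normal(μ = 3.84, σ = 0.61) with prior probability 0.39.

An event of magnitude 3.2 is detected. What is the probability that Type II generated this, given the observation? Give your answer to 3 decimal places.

0.566

The responsibility of component k is π_k f_k(x) divided by Σ_j π_j f_j(x).
Normal densities:
  p_I = (1/(0.49·√(2π)))·exp(−(3.2−2.72)²/(2·0.49²)) = 0.814168·exp(-0.47980) = 0.503894
  p_II = (1/(0.47·√(2π)))·exp(−(3.2−3.43)²/(2·0.47²)) = 0.848813·exp(-0.11974) = 0.753028
  p_III = (1/(0.61·√(2π)))·exp(−(3.2−3.84)²/(2·0.61²)) = 0.654004·exp(-0.55039) = 0.37718
Weight by the priors:
  π_I·p_I = 0.19 × 0.503894 = 0.0957399
  π_II·p_II = 0.42 × 0.753028 = 0.316272
  π_III·p_III = 0.39 × 0.37718 = 0.1471
Evidence: 0.0957399 + 0.316272 + 0.1471 = 0.559112
Responsibility of Type II: 0.316272 / 0.559112 ≈ 0.566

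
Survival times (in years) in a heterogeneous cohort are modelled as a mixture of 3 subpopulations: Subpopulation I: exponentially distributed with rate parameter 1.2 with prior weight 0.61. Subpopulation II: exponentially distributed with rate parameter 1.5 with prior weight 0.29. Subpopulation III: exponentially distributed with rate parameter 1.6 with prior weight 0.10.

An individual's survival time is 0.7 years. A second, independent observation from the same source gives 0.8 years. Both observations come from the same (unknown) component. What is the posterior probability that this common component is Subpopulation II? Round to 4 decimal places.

0.2899

Apply Bayes' rule: the posterior for each component is proportional to its prior times its likelihood at x.
Since both observations come from the same component, the likelihood for component k is f_k(x₁)·f_k(x₂).
  p_I = [1.2·e^(−1.2·0.7) = 1.2·e^(−0.8400) = 0.518053] × [0.459471] = 0.23803
  p_II = [1.5·e^(−1.5·0.7) = 1.5·e^(−1.0500) = 0.524907] × [0.451791] = 0.237148
  p_III = [1.6·e^(−1.6·0.7) = 1.6·e^(−1.1200) = 0.522048] × [0.44486] = 0.232238
Weight by the priors:
  π_I·p_I = 0.61 × 0.23803 = 0.145199
  π_II·p_II = 0.29 × 0.237148 = 0.068773
  π_III·p_III = 0.10 × 0.232238 = 0.0232238
Evidence: 0.145199 + 0.068773 + 0.0232238 = 0.237195
So the posterior for Subpopulation II is 0.068773 / 0.237195 ≈ 0.2899.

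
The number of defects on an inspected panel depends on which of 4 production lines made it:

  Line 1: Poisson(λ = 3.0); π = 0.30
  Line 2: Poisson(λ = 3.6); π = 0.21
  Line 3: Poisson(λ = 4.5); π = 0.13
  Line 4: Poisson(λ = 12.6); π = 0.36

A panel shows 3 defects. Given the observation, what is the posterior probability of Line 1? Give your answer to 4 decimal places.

Posterior ∝ prior × likelihood, so P(k | x) ∝ π_k f_k(x); normalise over all components.
Evaluate each component's likelihood at the observed value:
  f_1 = e^(−3.0)·3.0^3/3! = 0.224042
  f_2 = e^(−3.6)·3.6^3/3! = 0.212469
  f_3 = e^(−4.5)·4.5^3/3! = 0.168718
  f_4 = e^(−12.6)·12.6^3/3! = 0.00112422
Unnormalised posteriors:
  π_1·f_1 = 0.30 × 0.224042 = 0.0672125
  π_2·f_2 = 0.21 × 0.212469 = 0.0446185
  π_3·f_3 = 0.13 × 0.168718 = 0.0219333
  π_4·f_4 = 0.36 × 0.00112422 = 0.000404718
Evidence: 0.0672125 + 0.0446185 + 0.0219333 + 0.000404718 = 0.134169
Responsibility of Line 1: 0.0672125 / 0.134169 ≈ 0.5010

0.5010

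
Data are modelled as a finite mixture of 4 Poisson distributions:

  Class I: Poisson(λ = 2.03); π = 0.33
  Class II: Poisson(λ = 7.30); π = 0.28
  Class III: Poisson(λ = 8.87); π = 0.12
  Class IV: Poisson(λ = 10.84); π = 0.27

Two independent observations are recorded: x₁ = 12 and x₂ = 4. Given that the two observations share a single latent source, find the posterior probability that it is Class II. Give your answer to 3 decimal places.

0.534

Posterior ∝ prior × likelihood, so P(k | x) ∝ w_k f_k(x); normalise over all components.
Since both observations come from the same component, the likelihood for component k is f_k(x₁)·f_k(x₂).
  p_I = [1.34276e-06] × [0.0929298] = 1.24782e-07
  p_II = [0.0322989] × [0.0799338] = 0.00258177
  p_III = [0.0695912] × [0.0362486] = 0.00252258
  p_IV = [0.107712] × [0.011276] = 0.00121455
Weight by the priors:
  w_I·p_I = 0.33 × 1.24782e-07 = 4.11781e-08
  w_II·p_II = 0.28 × 0.00258177 = 0.000722897
  w_III·p_III = 0.12 × 0.00252258 = 0.00030271
  w_IV·p_IV = 0.27 × 0.00121455 = 0.000327929
Denominator: 4.11781e-08 + 0.000722897 + 0.00030271 + 0.000327929 = 0.00135358
P(Class II | data) = 0.000722897 / 0.00135358 ≈ 0.534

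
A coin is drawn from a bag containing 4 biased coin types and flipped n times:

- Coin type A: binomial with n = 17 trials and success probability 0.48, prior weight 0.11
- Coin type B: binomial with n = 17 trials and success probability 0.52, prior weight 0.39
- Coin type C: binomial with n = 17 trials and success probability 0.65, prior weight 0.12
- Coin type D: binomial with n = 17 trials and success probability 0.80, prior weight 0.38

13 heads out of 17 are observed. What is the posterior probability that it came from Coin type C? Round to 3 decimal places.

0.148

By Bayes' theorem, P(k | x) = w_k f_k(x) / Σ_j w_j f_j(x).
Binomial probabilities:
  L_A = C(17,13)·0.48^13·0.52^4 = 2380·7.18019e-05·0.0731162 = 0.0124947
  L_B = C(17,13)·0.52^13·0.48^4 = 2380·0.000203256·0.0530842 = 0.0256794
  L_C = C(17,13)·0.65^13·0.35^4 = 2380·0.00369721·0.0150062 = 0.132045
  L_D = C(17,13)·0.80^13·0.20^4 = 2380·0.0549756·0.0016 = 0.209347
Weight by the priors:
  w_A·L_A = 0.11 × 0.0124947 = 0.00137442
  w_B·L_B = 0.39 × 0.0256794 = 0.010015
  w_C·L_C = 0.12 × 0.132045 = 0.0158454
  w_D·L_D = 0.38 × 0.209347 = 0.0795519
Marginal: 0.00137442 + 0.010015 + 0.0158454 + 0.0795519 = 0.106787
P(Coin type C | data) = 0.0158454 / 0.106787 ≈ 0.148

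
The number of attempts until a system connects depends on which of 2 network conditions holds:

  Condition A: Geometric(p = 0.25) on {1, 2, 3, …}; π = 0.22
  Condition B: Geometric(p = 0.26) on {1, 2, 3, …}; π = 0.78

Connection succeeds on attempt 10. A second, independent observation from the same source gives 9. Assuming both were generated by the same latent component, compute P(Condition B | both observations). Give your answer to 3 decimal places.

By Bayes' theorem, P(k | x) = w_k f_k(x) / Σ_j w_j f_j(x).
Since both observations come from the same component, the likelihood for component k is f_k(x₁)·f_k(x₂).
  p_A = [0.25·(1−0.25)^9 = 0.25·0.0750847 = 0.0187712] × [0.0250282] = 0.000469809
  p_B = [0.26·(1−0.26)^9 = 0.26·0.0665404 = 0.0173005] × [0.0233791] = 0.00040447
Prior × likelihood for each component:
  w_A·p_A = 0.22 × 0.000469809 = 0.000103358
  w_B·p_B = 0.78 × 0.00040447 = 0.000315486
Marginal: 0.000103358 + 0.000315486 = 0.000418844
So the posterior for Condition B is 0.000315486 / 0.000418844 ≈ 0.753.

0.753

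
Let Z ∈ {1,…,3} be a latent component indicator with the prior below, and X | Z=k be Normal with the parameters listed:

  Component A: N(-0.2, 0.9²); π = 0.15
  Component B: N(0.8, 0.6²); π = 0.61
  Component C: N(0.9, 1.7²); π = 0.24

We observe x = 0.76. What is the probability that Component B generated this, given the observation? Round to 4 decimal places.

P(component k | x) = π_k·f_k(x) / marginal(x), where marginal(x) = Σ_j π_j·f_j(x).
Normal densities:
  p_A = (1/(0.9·√(2π)))·exp(−(0.76−-0.2)²/(2·0.9²)) = 0.443269·exp(-0.56889) = 0.250959
  p_B = (1/(0.6·√(2π)))·exp(−(0.76−0.8)²/(2·0.6²)) = 0.664904·exp(-0.00222) = 0.663428
  p_C = (1/(1.7·√(2π)))·exp(−(0.76−0.9)²/(2·1.7²)) = 0.234672·exp(-0.00339) = 0.233878
Weight by the priors:
  π_A·p_A = 0.15 × 0.250959 = 0.0376438
  π_B·p_B = 0.61 × 0.663428 = 0.404691
  π_C·p_C = 0.24 × 0.233878 = 0.0561306
Normaliser: 0.0376438 + 0.404691 + 0.0561306 = 0.498465
So the posterior for Component B is 0.404691 / 0.498465 ≈ 0.8119.

0.8119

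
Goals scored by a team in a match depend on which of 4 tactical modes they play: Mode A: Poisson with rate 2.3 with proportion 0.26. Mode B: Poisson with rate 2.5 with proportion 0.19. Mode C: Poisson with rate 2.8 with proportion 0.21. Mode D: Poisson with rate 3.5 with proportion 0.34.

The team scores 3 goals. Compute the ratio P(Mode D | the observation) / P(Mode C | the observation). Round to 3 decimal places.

1.570

Posterior odds = (P(Z=i) f_i(x)) / (P(Z=j) f_j(x)); the normalising sum cancels.
Poisson probabilities:
  L_A = 0.203308
  L_B = 0.213763
  L_C = 0.222484
  L_D = 0.215785
0.0733671 / 0.0467216 ≈ 1.570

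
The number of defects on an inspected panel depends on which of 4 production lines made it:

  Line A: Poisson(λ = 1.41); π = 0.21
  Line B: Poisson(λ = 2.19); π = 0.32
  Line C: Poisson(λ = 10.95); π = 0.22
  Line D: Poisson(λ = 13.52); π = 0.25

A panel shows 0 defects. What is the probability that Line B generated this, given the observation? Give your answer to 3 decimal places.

By Bayes' theorem, P(k | x) = P(Z=k) f_k(x) / Σ_j P(Z=j) f_j(x).
Evaluate each component's likelihood at the observed value:
  L_A = e^(−1.41)·1.41^0/0! = 0.244143
  L_B = e^(−2.19)·2.19^0/0! = 0.111917
  L_C = e^(−10.95)·10.95^0/0! = 1.7558e-05
  L_D = e^(−13.52)·13.52^0/0! = 1.34381e-06
Multiply by the mixture weights:
  P(Z=A)·L_A = 0.21 × 0.244143 = 0.0512701
  P(Z=B)·L_B = 0.32 × 0.111917 = 0.0358134
  P(Z=C)·L_C = 0.22 × 1.7558e-05 = 3.86276e-06
  P(Z=D)·L_D = 0.25 × 1.34381e-06 = 3.35953e-07
Marginal: 0.0512701 + 0.0358134 + 3.86276e-06 + 3.35953e-07 = 0.0870876
P(Line B | the observation) ≈ 0.411

0.411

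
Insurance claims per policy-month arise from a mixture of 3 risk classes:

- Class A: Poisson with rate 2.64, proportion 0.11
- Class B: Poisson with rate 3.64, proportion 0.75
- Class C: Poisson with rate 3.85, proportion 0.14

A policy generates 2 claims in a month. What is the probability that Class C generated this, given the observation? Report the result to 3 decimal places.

The responsibility of component k is π_k f_k(x) divided by Σ_j π_j f_j(x).
Poisson probabilities:
  p_A = e^(−2.64)·2.64^2/2! = 0.24868
  p_B = e^(−3.64)·3.64^2/2! = 0.173917
  p_C = e^(−3.85)·3.85^2/2! = 0.157709
Multiply by the mixture weights:
  π_A·p_A = 0.11 × 0.24868 = 0.0273548
  π_B·p_B = 0.75 × 0.173917 = 0.130437
  π_C·p_C = 0.14 × 0.157709 = 0.0220793
Marginal: 0.0273548 + 0.130437 + 0.0220793 = 0.179871
P(Class C | data) ≈ 0.123

0.123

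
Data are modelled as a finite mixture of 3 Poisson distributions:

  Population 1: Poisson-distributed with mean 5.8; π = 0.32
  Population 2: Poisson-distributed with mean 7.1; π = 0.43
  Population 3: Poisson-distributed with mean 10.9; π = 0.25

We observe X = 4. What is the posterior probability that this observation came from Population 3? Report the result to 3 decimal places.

Posterior ∝ prior × likelihood, so P(k | x) ∝ w_k f_k(x); normalise over all components.
Component likelihoods at x = 4:
  L_1 = e^(−5.8)·5.8^4/4! = 0.142755
  L_2 = e^(−7.1)·7.1^4/4! = 0.0873638
  L_3 = e^(−10.9)·10.9^4/4! = 0.0108564
Weight by the priors:
  w_1·L_1 = 0.32 × 0.142755 = 0.0456817
  w_2·L_2 = 0.43 × 0.0873638 = 0.0375664
  w_3·L_3 = 0.25 × 0.0108564 = 0.00271409
Evidence: 0.0456817 + 0.0375664 + 0.00271409 = 0.0859623
P(Population 3 | x) ≈ 0.032

0.032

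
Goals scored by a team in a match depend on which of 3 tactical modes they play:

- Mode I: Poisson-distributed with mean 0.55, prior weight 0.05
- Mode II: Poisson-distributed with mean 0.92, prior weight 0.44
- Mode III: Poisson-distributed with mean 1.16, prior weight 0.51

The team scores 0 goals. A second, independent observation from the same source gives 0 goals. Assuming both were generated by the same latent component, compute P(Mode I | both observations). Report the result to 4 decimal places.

0.1218

By Bayes' theorem, P(k | x) = P(Z=k) f_k(x) / Σ_j P(Z=j) f_j(x).
Since both observations come from the same component, the likelihood for component k is f_k(x₁)·f_k(x₂).
  L_I = [e^(−0.55)·0.55^0/0! = 0.57695] × [0.57695] = 0.332871
  L_II = [e^(−0.92)·0.92^0/0! = 0.398519] × [0.398519] = 0.158817
  L_III = [e^(−1.16)·1.16^0/0! = 0.313486] × [0.313486] = 0.0982736
Multiply by the mixture weights:
  P(Z=I)·L_I = 0.05 × 0.332871 = 0.0166436
  P(Z=II)·L_II = 0.44 × 0.158817 = 0.0698797
  P(Z=III)·L_III = 0.51 × 0.0982736 = 0.0501195
Marginal: 0.0166436 + 0.0698797 + 0.0501195 = 0.136643
Responsibility of Mode I: 0.0166436 / 0.136643 ≈ 0.1218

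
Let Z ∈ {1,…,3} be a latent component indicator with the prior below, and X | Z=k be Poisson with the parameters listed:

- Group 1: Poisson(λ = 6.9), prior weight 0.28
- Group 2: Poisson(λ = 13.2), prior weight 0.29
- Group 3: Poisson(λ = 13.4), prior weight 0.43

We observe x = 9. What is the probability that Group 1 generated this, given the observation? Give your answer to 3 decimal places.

By Bayes' theorem, P(k | x) = π_k f_k(x) / Σ_j π_j f_j(x).
Evaluate each component's likelihood at the observed value:
  p_1 = 0.0984571
  p_2 = 0.0620462
  p_3 = 0.0581613
Prior × likelihood for each component:
  π_1·p_1 = 0.28 × 0.0984571 = 0.027568
  π_2·p_2 = 0.29 × 0.0620462 = 0.0179934
  π_3·p_3 = 0.43 × 0.0581613 = 0.0250094
Denominator: 0.027568 + 0.0179934 + 0.0250094 = 0.0705707
So the posterior for Group 1 is 0.027568 / 0.0705707 ≈ 0.391.

0.391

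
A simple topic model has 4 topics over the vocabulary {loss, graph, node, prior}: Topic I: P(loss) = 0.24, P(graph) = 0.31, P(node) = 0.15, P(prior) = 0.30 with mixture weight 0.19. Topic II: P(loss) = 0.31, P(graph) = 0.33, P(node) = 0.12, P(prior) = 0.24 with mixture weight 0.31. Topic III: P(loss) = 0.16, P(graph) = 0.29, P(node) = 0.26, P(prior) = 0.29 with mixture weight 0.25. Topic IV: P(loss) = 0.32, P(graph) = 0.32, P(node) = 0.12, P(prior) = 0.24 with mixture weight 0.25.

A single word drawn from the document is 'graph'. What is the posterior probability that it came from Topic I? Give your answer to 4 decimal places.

0.1878

Apply Bayes' rule: the posterior for each component is proportional to its prior times its likelihood at x.
Categorical probabilities:
  L_I = 0.31
  L_II = 0.33
  L_III = 0.29
  L_IV = 0.32
Weight by the priors:
  π_I·L_I = 0.19 × 0.31 = 0.0589
  π_II·L_II = 0.31 × 0.33 = 0.1023
  π_III·L_III = 0.25 × 0.29 = 0.0725
  π_IV·L_IV = 0.25 × 0.32 = 0.08
Normaliser: 0.0589 + 0.1023 + 0.0725 + 0.08 = 0.3137
P(Topic I | the observation) ≈ 0.1878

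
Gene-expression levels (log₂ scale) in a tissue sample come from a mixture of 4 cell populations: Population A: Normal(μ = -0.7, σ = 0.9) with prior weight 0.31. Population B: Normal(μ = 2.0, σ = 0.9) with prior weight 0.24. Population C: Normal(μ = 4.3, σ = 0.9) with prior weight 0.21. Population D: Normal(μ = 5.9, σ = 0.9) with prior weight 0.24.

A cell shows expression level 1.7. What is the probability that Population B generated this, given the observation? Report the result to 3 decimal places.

P(component k | x) = w_k·f_k(x) / marginal(x), where marginal(x) = Σ_j w_j·f_j(x).
Component likelihoods at x = 1.7:
  f_A = 0.0126622
  f_B = 0.419315
  f_C = 0.00683009
  f_D = 8.27338e-06
Multiply by the mixture weights:
  w_A·f_A = 0.31 × 0.0126622 = 0.00392528
  w_B·f_B = 0.24 × 0.419315 = 0.100636
  w_C·f_C = 0.21 × 0.00683009 = 0.00143432
  w_D·f_D = 0.24 × 8.27338e-06 = 1.98561e-06
Marginal: 0.00392528 + 0.100636 + 0.00143432 + 1.98561e-06 = 0.105997
P(Population B | the observation) ≈ 0.949

0.949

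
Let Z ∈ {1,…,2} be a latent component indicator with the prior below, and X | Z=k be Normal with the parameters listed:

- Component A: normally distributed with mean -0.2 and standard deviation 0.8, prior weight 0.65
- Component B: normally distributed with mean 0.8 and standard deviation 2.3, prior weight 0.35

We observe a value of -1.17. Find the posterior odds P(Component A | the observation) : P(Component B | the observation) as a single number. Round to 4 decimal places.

Only the two components matter; the odds are (P(Z=i) f_i(x)) / (P(Z=j) f_j(x)).
Component likelihoods at x = -1.17:
  p_A = (1/(0.8·√(2π)))·exp(−(-1.17−-0.2)²/(2·0.8²)) = 0.498678·exp(-0.73508) = 0.2391
  p_B = (1/(2.3·√(2π)))·exp(−(-1.17−0.8)²/(2·2.3²)) = 0.173453·exp(-0.36681) = 0.120192
Odds = (0.65/0.35) × (0.2391/0.120192) = 1.85714 × 1.98931 ≈ 3.6944

3.6944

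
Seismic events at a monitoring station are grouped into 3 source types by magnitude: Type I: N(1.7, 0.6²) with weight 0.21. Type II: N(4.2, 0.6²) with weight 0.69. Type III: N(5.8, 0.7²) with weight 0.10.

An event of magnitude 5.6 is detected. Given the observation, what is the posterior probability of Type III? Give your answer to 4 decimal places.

P(component k | x) = π_k·f_k(x) / marginal(x), where marginal(x) = Σ_j π_j·f_j(x).
Component likelihoods at x = 5.6:
  f_I = 4.44926e-10
  f_II = 0.0437031
  f_III = 0.547124
Weight by the priors:
  π_I·f_I = 0.21 × 4.44926e-10 = 9.34345e-11
  π_II·f_II = 0.69 × 0.0437031 = 0.0301552
  π_III·f_III = 0.10 × 0.547124 = 0.0547124
Denominator: 9.34345e-11 + 0.0301552 + 0.0547124 = 0.0848676
P(Type III | x) = 0.0547124 / 0.0848676 ≈ 0.6447

0.6447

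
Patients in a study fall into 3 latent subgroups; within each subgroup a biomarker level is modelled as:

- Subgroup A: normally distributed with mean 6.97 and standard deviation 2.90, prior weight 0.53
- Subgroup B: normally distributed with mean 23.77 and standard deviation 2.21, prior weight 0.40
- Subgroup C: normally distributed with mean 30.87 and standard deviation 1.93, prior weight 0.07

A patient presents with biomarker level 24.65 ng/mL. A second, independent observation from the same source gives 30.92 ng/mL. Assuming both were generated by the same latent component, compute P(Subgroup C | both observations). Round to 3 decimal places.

0.205

Apply Bayes' rule: the posterior for each component is proportional to its prior times its likelihood at x.
Since both observations come from the same component, the likelihood for component k is f_k(x₁)·f_k(x₂).
  L_A = [1.16841e-09] × [2.12826e-16] = 2.48668e-25
  L_B = [0.166758] × [0.000962963] = 0.000160582
  L_C = [0.00114807] × [0.206636] = 0.000237233
Prior × likelihood for each component:
  P(Z=A)·L_A = 0.53 × 2.48668e-25 = 1.31794e-25
  P(Z=B)·L_B = 0.40 × 0.000160582 = 6.42329e-05
  P(Z=C)·L_C = 0.07 × 0.000237233 = 1.66063e-05
Evidence: 1.31794e-25 + 6.42329e-05 + 1.66063e-05 = 8.08393e-05
P(Subgroup C | x) = 1.66063e-05 / 8.08393e-05 ≈ 0.205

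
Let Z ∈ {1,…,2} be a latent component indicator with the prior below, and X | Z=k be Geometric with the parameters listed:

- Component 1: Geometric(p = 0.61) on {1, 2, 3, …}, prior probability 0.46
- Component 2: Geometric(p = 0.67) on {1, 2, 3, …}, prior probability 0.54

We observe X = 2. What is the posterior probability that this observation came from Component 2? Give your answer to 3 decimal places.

Apply Bayes' rule: the posterior for each component is proportional to its prior times its likelihood at x.
Geometric probabilities:
  f_1 = 0.61·(1−0.61)^1 = 0.61·0.39 = 0.2379
  f_2 = 0.67·(1−0.67)^1 = 0.67·0.33 = 0.2211
Multiply by the mixture weights:
  P(Z=1)·f_1 = 0.46 × 0.2379 = 0.109434
  P(Z=2)·f_2 = 0.54 × 0.2211 = 0.119394
Marginal: 0.109434 + 0.119394 = 0.228828
P(Component 2 | x) ≈ 0.522

0.522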